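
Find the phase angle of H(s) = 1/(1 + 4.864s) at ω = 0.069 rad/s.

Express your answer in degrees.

Phase = -arctan(ωτ) = -arctan(0.069 × 4.864) = -18.6°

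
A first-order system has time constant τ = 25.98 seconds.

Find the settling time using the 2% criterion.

For first-order system, 2% settling time ≈ 4τ = 4 × 25.98 = 103.92 s.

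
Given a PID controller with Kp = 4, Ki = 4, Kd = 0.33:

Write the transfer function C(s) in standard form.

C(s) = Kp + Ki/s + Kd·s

Substituting values: C(s) = 4 + 4/s + 0.33s = (0.33s² + 4s + 4)/s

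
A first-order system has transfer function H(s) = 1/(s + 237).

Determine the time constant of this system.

For H(s) = 1/(s + 1/τ), the pole is at -1/τ = -237, so τ = 1/237 = 0.0042 s.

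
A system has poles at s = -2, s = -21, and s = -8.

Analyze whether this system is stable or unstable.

All poles are in the left half-plane. System is stable.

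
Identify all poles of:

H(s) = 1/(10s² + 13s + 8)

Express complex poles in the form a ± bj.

Discriminant = 13² - 4×10×8 = 169 - 320 = -151 < 0, so the poles are a complex conjugate pair s = (-13 ± j√151)/(2×10). Real part = -13/(2×10) = -13/20 = -0.65; imaginary part = ±√151/(2×10) ≈ 0.6144. Poles: s = -0.65 ± 0.6144j.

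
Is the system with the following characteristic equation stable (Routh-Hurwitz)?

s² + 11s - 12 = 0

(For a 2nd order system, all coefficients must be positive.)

Coefficients: 1, 11, -12. c=-12 not positive, so system is unstable.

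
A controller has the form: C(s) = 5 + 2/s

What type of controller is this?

This is a Proportional-Integral (PI) controller.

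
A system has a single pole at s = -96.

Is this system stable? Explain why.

Pole at s = -96 is in the left half-plane. Stable.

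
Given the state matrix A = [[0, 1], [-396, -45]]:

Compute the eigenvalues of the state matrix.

det(A - λI) = λ² - (-45)λ + 396 = (λ - (-33))(λ - (-12)). Eigenvalues: -33, -12.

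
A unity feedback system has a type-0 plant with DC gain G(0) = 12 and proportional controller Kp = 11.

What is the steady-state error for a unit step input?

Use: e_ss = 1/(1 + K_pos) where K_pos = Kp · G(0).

K_pos = Kp · G(0) = 11 × 12 = 132. e_ss = 1/(1 + 132) = 0.0075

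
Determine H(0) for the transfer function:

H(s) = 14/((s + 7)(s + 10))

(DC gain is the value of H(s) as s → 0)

DC gain = H(0) = 14/(7 × 10) = 14/70 = 0.2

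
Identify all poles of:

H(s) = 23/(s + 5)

Pole is where denominator = 0: s + 5 = 0, so s = -5.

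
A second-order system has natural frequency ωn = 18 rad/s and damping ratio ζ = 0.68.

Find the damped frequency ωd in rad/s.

ωd = ωn√(1 - ζ²) = 18√(1 - 0.68²) = 13.2 rad/s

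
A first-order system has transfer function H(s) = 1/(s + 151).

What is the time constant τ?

For H(s) = 1/(s + 1/τ), the pole is at -1/τ = -151, so τ = 1/151 = 0.0066 s.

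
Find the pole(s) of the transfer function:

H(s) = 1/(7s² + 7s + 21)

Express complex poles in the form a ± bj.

Discriminant = 7² - 4×7×21 = 49 - 588 = -539 < 0, so the poles are a complex conjugate pair s = (-7 ± j√539)/(2×7). Real part = -7/(2×7) = -7/14 = -0.5; imaginary part = ±√539/(2×7) ≈ 1.6583. Poles: s = -0.5 ± 1.6583j.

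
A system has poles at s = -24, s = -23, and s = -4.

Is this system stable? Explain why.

All poles are in the left half-plane. System is stable.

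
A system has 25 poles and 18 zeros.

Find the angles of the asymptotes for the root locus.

n - m = 25 - 18 = 7. Angles: θk = (2k + 1)·180°/7 = 25.71°, 77.14°, 128.57°, 180°, 231.43°, 282.86°, 334.29°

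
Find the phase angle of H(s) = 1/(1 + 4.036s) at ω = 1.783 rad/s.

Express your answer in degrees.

Phase = -arctan(ωτ) = -arctan(1.783 × 4.036) = -82.1°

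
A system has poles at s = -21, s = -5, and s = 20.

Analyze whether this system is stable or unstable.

Pole(s) at s = 20 are not in the left half-plane. System is unstable.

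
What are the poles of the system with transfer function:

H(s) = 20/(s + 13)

Pole is where denominator = 0: s + 13 = 0, so s = -13.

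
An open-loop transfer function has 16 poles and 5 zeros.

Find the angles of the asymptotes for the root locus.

n - m = 16 - 5 = 11. Angles: θk = (2k + 1)·180°/11 = 16.36°, 49.09°, 81.82°, 114.55°, 147.27°, 180°, 212.73°, 245.45°, 278.18°, 310.91°, 343.64°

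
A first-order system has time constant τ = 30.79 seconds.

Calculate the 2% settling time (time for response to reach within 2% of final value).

For first-order system, 2% settling time ≈ 4τ = 4 × 30.79 = 123.16 s.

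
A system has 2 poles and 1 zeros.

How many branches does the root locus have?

Root locus has n branches where n = number of poles = 2.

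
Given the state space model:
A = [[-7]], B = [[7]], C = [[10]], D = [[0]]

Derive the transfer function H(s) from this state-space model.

(sI - A)⁻¹ = 1/(s + 7). H(s) = 10 × 7/(s + 7) + 0 = 70/(s + 7).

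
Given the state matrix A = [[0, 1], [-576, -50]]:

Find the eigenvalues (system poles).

det(A - λI) = λ² - (-50)λ + 576 = (λ - (-32))(λ - (-18)). Eigenvalues: -32, -18.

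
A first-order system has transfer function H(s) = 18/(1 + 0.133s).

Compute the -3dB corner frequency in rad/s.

Corner frequency = 1/τ = 1/0.133 = 7.519 rad/s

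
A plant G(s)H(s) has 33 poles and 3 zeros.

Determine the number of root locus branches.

Root locus has n branches where n = number of poles = 33.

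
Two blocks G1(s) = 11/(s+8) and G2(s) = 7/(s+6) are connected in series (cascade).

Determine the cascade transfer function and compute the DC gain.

Series: multiply transfer functions. G_eq = 11/(s+8) × 7/(s+6) = 77/((s+8)(s+6)). DC gain = 77/(8×6) = 1.6042.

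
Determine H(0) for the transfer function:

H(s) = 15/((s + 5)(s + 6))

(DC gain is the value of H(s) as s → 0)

DC gain = H(0) = 15/(5 × 6) = 15/30 = 0.5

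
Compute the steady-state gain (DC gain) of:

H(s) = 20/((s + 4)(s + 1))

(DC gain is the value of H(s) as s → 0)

DC gain = H(0) = 20/(4 × 1) = 20/4 = 5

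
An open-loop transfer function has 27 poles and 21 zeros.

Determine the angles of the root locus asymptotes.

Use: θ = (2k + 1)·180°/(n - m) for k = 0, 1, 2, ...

n - m = 27 - 21 = 6. Angles: θk = (2k + 1)·180°/6 = 30°, 90°, 150°, 210°, 270°, 330°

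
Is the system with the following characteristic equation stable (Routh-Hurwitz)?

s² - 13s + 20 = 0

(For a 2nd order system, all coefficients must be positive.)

Coefficients: 1, -13, 20. b=-13 not positive, so system is unstable.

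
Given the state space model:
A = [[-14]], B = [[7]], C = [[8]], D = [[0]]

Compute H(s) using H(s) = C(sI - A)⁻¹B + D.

(sI - A)⁻¹ = 1/(s + 14). H(s) = 8 × 7/(s + 14) + 0 = 56/(s + 14).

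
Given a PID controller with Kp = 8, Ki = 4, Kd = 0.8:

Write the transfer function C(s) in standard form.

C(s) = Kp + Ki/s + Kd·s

Substituting values: C(s) = 8 + 4/s + 0.8s = (0.8s² + 8s + 4)/s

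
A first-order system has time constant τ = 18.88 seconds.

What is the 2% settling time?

For first-order system, 2% settling time ≈ 4τ = 4 × 18.88 = 75.52 s.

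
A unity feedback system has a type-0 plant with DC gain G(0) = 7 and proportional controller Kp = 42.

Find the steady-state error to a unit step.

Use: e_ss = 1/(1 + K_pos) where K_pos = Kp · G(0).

K_pos = Kp · G(0) = 42 × 7 = 294. e_ss = 1/(1 + 294) = 0.0034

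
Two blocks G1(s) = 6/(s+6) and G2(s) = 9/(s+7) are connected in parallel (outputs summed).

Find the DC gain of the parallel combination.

Parallel: G_eq = G1 + G2. DC gain = G1(0) + G2(0) = 6/6 + 9/7 = 1 + 1.2857 = 2.2857.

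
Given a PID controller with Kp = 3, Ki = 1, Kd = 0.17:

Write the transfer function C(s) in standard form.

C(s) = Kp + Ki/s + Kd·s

Substituting values: C(s) = 3 + 1/s + 0.17s = (0.17s² + 3s + 1)/s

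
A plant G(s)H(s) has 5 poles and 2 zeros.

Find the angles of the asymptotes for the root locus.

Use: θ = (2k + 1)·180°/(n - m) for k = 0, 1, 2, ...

n - m = 5 - 2 = 3. Angles: θk = (2k + 1)·180°/3 = 60°, 180°, 300°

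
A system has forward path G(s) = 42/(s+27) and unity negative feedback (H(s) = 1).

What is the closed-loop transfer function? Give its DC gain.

T(s) = G/(1+GH) = [42/(s+27)] / [1 + 42/(s+27)] = 42/(s+27+42) = 42/(s+69). DC gain = 42/69 = 0.6087.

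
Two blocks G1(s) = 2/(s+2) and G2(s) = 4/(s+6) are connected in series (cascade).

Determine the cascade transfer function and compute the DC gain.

Series: multiply transfer functions. G_eq = 2/(s+2) × 4/(s+6) = 8/((s+2)(s+6)). DC gain = 8/(2×6) = 0.6667.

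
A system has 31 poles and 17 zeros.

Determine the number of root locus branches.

Root locus has n branches where n = number of poles = 31.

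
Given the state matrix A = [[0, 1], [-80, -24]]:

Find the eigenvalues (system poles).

det(A - λI) = λ² - (-24)λ + 80 = (λ - (-4))(λ - (-20)). Eigenvalues: -4, -20.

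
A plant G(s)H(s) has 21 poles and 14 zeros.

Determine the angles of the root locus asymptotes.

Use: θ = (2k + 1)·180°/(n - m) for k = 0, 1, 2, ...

n - m = 21 - 14 = 7. Angles: θk = (2k + 1)·180°/7 = 25.71°, 77.14°, 128.57°, 180°, 231.43°, 282.86°, 334.29°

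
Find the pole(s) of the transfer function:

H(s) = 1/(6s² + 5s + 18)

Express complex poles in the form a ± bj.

Discriminant = 5² - 4×6×18 = 25 - 432 = -407 < 0, so the poles are a complex conjugate pair s = (-5 ± j√407)/(2×6). Real part = -5/(2×6) = -5/12 ≈ -0.4167; imaginary part = ±√407/(2×6) ≈ 1.6812. Poles: s = -0.4167 ± 1.6812j.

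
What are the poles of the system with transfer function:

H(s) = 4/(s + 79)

Pole is where denominator = 0: s + 79 = 0, so s = -79.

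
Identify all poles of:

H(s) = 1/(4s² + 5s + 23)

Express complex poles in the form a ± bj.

Discriminant = 5² - 4×4×23 = 25 - 368 = -343 < 0, so the poles are a complex conjugate pair s = (-5 ± j√343)/(2×4). Real part = -5/(2×4) = -5/8 = -0.625; imaginary part = ±√343/(2×4) ≈ 2.3150. Poles: s = -0.625 ± 2.3150j.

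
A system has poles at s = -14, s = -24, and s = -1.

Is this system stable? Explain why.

All poles are in the left half-plane. System is stable.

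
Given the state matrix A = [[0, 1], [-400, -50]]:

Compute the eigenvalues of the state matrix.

det(A - λI) = λ² - (-50)λ + 400 = (λ - (-10))(λ - (-40)). Eigenvalues: -10, -40.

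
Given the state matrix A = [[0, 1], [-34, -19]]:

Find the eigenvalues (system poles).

det(A - λI) = λ² - (-19)λ + 34 = (λ - (-17))(λ - (-2)). Eigenvalues: -17, -2.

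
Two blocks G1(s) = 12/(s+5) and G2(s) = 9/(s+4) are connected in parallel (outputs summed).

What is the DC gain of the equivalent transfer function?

Parallel: G_eq = G1 + G2. DC gain = G1(0) + G2(0) = 12/5 + 9/4 = 2.4 + 2.25 = 4.65.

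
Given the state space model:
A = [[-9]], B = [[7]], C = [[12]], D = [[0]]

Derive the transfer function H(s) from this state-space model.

(sI - A)⁻¹ = 1/(s + 9). H(s) = 12 × 7/(s + 9) + 0 = 84/(s + 9).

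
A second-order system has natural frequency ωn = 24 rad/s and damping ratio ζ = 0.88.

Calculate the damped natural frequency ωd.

ωd = ωn√(1 - ζ²) = 24√(1 - 0.88²) = 11.4 rad/s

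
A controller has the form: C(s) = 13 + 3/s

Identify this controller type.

This is a Proportional-Integral (PI) controller.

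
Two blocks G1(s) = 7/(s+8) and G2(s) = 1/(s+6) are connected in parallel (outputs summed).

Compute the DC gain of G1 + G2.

Parallel: G_eq = G1 + G2. DC gain = G1(0) + G2(0) = 7/8 + 1/6 = 0.875 + 0.1667 = 1.0417.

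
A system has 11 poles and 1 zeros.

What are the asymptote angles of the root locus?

n - m = 11 - 1 = 10. Angles: θk = (2k + 1)·180°/10 = 18°, 54°, 90°, 126°, 162°, 198°, 234°, 270°, 306°, 342°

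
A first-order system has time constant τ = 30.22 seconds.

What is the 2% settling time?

For first-order system, 2% settling time ≈ 4τ = 4 × 30.22 = 120.88 s.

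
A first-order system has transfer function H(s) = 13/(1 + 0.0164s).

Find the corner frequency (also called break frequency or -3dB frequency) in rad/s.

Corner frequency = 1/τ = 1/0.0164 = 60.976 rad/s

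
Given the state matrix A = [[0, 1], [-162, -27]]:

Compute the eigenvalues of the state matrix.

det(A - λI) = λ² - (-27)λ + 162 = (λ - (-18))(λ - (-9)). Eigenvalues: -18, -9.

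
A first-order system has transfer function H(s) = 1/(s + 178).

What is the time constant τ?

For H(s) = 1/(s + 1/τ), the pole is at -1/τ = -178, so τ = 1/178 = 0.0056 s.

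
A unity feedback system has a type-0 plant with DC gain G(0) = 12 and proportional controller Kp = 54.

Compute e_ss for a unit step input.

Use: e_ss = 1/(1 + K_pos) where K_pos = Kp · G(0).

K_pos = Kp · G(0) = 54 × 12 = 648. e_ss = 1/(1 + 648) = 0.0015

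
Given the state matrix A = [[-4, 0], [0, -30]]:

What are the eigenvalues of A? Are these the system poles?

For diagonal matrix, eigenvalues are diagonal entries: λ₁ = -4, λ₂ = -30. Eigenvalues of A = system poles.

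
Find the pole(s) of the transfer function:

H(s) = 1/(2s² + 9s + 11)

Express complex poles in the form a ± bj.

Discriminant = 9² - 4×2×11 = 81 - 88 = -7 < 0, so the poles are a complex conjugate pair s = (-9 ± j√7)/(2×2). Real part = -9/(2×2) = -9/4 = -2.25; imaginary part = ±√7/(2×2) ≈ 0.6614. Poles: s = -2.25 ± 0.6614j.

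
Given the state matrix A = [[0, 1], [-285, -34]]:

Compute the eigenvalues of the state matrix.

det(A - λI) = λ² - (-34)λ + 285 = (λ - (-15))(λ - (-19)). Eigenvalues: -15, -19.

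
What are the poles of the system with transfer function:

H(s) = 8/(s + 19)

Pole is where denominator = 0: s + 19 = 0, so s = -19.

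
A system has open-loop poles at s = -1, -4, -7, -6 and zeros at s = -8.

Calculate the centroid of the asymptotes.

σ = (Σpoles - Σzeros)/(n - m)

σ = (Σpoles - Σzeros)/(n - m) = (-18 - (-8))/(4 - 1) = -10/3 = -3.33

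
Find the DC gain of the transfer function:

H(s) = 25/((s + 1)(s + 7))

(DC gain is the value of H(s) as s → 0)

DC gain = H(0) = 25/(1 × 7) = 25/7 = 3.5714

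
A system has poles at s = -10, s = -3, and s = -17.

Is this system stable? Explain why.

All poles are in the left half-plane. System is stable.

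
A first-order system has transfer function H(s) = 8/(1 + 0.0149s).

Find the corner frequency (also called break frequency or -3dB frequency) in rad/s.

Corner frequency = 1/τ = 1/0.0149 = 67.114 rad/s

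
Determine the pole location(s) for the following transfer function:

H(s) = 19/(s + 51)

Pole is where denominator = 0: s + 51 = 0, so s = -51.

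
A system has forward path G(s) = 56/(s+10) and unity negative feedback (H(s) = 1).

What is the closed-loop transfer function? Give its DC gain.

T(s) = G/(1+GH) = [56/(s+10)] / [1 + 56/(s+10)] = 56/(s+10+56) = 56/(s+66). DC gain = 56/66 = 0.8485.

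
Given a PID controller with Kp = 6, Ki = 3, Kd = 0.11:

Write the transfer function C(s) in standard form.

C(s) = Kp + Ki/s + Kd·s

Substituting values: C(s) = 6 + 3/s + 0.11s = (0.11s² + 6s + 3)/s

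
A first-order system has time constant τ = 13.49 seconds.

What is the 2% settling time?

For first-order system, 2% settling time ≈ 4τ = 4 × 13.49 = 53.96 s.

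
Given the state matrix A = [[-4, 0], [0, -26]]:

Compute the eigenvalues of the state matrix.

For diagonal matrix, eigenvalues are diagonal entries: λ₁ = -4, λ₂ = -26.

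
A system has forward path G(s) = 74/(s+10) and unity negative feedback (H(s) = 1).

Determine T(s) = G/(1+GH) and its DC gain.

T(s) = G/(1+GH) = [74/(s+10)] / [1 + 74/(s+10)] = 74/(s+10+74) = 74/(s+84). DC gain = 74/84 = 0.8810.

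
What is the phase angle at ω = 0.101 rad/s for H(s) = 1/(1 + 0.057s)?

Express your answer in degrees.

Phase = -arctan(ωτ) = -arctan(0.101 × 0.057) = -0.3°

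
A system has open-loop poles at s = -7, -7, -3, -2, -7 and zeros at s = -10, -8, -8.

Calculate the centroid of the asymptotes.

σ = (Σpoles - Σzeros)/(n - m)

σ = (Σpoles - Σzeros)/(n - m) = (-26 - (-26))/(5 - 3) = 0/2 = 0.0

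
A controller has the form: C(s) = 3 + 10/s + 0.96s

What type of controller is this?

This is a Proportional-Integral-Derivative (PID) controller.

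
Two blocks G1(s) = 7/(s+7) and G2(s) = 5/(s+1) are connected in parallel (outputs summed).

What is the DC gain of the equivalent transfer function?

Parallel: G_eq = G1 + G2. DC gain = G1(0) + G2(0) = 7/7 + 5/1 = 1 + 5 = 6.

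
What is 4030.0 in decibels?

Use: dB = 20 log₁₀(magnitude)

dB = 20 log₁₀(4030.0) = 72.1 dB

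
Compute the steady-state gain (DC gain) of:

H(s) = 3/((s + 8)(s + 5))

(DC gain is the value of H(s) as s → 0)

DC gain = H(0) = 3/(8 × 5) = 3/40 = 0.075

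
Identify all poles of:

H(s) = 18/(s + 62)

Pole is where denominator = 0: s + 62 = 0, so s = -62.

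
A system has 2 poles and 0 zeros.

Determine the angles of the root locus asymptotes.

n - m = 2 - 0 = 2. Angles: θk = (2k + 1)·180°/2 = 90°, 270°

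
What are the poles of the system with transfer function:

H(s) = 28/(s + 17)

Pole is where denominator = 0: s + 17 = 0, so s = -17.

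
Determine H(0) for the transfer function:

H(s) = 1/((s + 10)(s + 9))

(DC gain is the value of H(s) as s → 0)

DC gain = H(0) = 1/(10 × 9) = 1/90 = 0.0111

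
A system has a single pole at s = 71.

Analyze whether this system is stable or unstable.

Pole at s = 71 is in the right half-plane. Unstable.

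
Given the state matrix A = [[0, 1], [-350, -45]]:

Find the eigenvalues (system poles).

det(A - λI) = λ² - (-45)λ + 350 = (λ - (-35))(λ - (-10)). Eigenvalues: -35, -10.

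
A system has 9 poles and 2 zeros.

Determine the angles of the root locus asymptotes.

n - m = 9 - 2 = 7. Angles: θk = (2k + 1)·180°/7 = 25.71°, 77.14°, 128.57°, 180°, 231.43°, 282.86°, 334.29°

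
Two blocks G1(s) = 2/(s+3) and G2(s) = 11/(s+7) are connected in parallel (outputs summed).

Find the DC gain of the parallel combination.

Parallel: G_eq = G1 + G2. DC gain = G1(0) + G2(0) = 2/3 + 11/7 = 0.6667 + 1.5714 = 2.2381.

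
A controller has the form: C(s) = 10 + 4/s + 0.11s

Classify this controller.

This is a Proportional-Integral-Derivative (PID) controller.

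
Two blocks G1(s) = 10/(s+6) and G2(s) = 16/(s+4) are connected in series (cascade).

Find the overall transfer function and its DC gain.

Series: multiply transfer functions. G_eq = 10/(s+6) × 16/(s+4) = 160/((s+6)(s+4)). DC gain = 160/(6×4) = 6.6667.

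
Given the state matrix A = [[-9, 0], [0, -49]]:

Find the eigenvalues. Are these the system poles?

For diagonal matrix, eigenvalues are diagonal entries: λ₁ = -9, λ₂ = -49. Eigenvalues of A = system poles.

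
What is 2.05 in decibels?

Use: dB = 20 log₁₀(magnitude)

dB = 20 log₁₀(2.05) = 6.2 dB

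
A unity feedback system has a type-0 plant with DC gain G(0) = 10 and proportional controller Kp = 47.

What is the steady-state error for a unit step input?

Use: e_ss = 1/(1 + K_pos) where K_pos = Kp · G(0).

K_pos = Kp · G(0) = 47 × 10 = 470. e_ss = 1/(1 + 470) = 0.0021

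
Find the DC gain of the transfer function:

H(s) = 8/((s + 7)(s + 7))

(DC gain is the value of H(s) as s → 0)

DC gain = H(0) = 8/(7 × 7) = 8/49 = 0.1633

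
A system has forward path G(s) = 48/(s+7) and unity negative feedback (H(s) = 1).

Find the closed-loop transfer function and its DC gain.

T(s) = G/(1+GH) = [48/(s+7)] / [1 + 48/(s+7)] = 48/(s+7+48) = 48/(s+55). DC gain = 48/55 = 0.8727.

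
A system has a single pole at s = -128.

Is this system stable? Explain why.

Pole at s = -128 is in the left half-plane. Stable.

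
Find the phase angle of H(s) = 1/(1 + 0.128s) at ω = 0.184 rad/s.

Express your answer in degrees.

Phase = -arctan(ωτ) = -arctan(0.184 × 0.128) = -1.3°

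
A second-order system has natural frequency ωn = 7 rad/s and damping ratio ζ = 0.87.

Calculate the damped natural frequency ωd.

ωd = ωn√(1 - ζ²) = 7√(1 - 0.87²) = 3.45 rad/s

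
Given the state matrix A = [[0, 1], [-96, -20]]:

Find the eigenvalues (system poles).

det(A - λI) = λ² - (-20)λ + 96 = (λ - (-12))(λ - (-8)). Eigenvalues: -12, -8.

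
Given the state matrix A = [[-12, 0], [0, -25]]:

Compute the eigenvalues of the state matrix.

For diagonal matrix, eigenvalues are diagonal entries: λ₁ = -12, λ₂ = -25.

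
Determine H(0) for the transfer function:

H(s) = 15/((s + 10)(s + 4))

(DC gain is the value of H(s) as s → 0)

DC gain = H(0) = 15/(10 × 4) = 15/40 = 0.375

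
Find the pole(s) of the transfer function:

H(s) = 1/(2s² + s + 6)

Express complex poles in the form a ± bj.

Discriminant = 1² - 4×2×6 = 1 - 48 = -47 < 0, so the poles are a complex conjugate pair s = (-1 ± j√47)/(2×2). Real part = -1/(2×2) = -1/4 = -0.25; imaginary part = ±√47/(2×2) ≈ 1.7139. Poles: s = -0.25 ± 1.7139j.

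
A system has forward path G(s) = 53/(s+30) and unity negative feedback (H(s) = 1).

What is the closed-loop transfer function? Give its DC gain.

T(s) = G/(1+GH) = [53/(s+30)] / [1 + 53/(s+30)] = 53/(s+30+53) = 53/(s+83). DC gain = 53/83 = 0.6386.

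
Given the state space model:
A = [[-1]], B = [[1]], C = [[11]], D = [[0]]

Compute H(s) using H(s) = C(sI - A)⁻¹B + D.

(sI - A)⁻¹ = 1/(s + 1). H(s) = 11 × 1/(s + 1) + 0 = 11/(s + 1).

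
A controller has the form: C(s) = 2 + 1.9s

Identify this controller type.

This is a Proportional-Derivative (PD) controller.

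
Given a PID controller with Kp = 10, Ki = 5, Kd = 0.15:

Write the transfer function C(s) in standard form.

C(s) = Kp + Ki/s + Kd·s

Substituting values: C(s) = 10 + 5/s + 0.15s = (0.15s² + 10s + 5)/s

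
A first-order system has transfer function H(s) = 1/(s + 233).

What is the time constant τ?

For H(s) = 1/(s + 1/τ), the pole is at -1/τ = -233, so τ = 1/233 = 0.0043 s.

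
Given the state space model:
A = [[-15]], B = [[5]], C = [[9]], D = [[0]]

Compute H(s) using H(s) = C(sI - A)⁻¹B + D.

(sI - A)⁻¹ = 1/(s + 15). H(s) = 9 × 5/(s + 15) + 0 = 45/(s + 15).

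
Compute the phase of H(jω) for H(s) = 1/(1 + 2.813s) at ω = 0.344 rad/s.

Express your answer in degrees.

Phase = -arctan(ωτ) = -arctan(0.344 × 2.813) = -44.1°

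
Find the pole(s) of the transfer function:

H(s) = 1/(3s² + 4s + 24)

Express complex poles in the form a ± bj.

Discriminant = 4² - 4×3×24 = 16 - 288 = -272 < 0, so the poles are a complex conjugate pair s = (-4 ± j√272)/(2×3). Real part = -4/(2×3) = -4/6 ≈ -0.6667; imaginary part = ±√272/(2×3) ≈ 2.7487. Poles: s = -0.6667 ± 2.7487j.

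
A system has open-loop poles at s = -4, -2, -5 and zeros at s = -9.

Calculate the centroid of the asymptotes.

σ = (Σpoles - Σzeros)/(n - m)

σ = (Σpoles - Σzeros)/(n - m) = (-11 - (-9))/(3 - 1) = -2/2 = -1.0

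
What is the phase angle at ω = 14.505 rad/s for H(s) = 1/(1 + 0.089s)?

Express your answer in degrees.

Phase = -arctan(ωτ) = -arctan(14.505 × 0.089) = -52.2°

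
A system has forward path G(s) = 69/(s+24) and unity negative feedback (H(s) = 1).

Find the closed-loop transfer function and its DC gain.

T(s) = G/(1+GH) = [69/(s+24)] / [1 + 69/(s+24)] = 69/(s+24+69) = 69/(s+93). DC gain = 69/93 = 0.7419.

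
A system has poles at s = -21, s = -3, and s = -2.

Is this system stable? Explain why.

All poles are in the left half-plane. System is stable.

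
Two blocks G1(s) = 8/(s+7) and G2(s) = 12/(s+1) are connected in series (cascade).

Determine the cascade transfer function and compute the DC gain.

Series: multiply transfer functions. G_eq = 8/(s+7) × 12/(s+1) = 96/((s+7)(s+1)). DC gain = 96/(7×1) = 13.7143.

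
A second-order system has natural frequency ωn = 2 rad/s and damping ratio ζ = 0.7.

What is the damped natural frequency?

ωd = ωn√(1 - ζ²) = 2√(1 - 0.7²) = 1.43 rad/s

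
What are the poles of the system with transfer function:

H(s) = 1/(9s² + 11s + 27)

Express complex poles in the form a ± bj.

Discriminant = 11² - 4×9×27 = 121 - 972 = -851 < 0, so the poles are a complex conjugate pair s = (-11 ± j√851)/(2×9). Real part = -11/(2×9) = -11/18 ≈ -0.6111; imaginary part = ±√851/(2×9) ≈ 1.6207. Poles: s = -0.6111 ± 1.6207j.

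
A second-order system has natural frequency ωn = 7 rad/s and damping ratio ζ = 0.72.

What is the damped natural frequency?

ωd = ωn√(1 - ζ²) = 7√(1 - 0.72²) = 4.86 rad/s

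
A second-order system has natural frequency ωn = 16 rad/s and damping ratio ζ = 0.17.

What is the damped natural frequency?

ωd = ωn√(1 - ζ²) = 16√(1 - 0.17²) = 15.77 rad/s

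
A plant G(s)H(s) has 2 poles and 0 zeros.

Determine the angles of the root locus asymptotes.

n - m = 2 - 0 = 2. Angles: θk = (2k + 1)·180°/2 = 90°, 270°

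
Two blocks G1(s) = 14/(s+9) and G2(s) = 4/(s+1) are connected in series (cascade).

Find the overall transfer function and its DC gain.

Series: multiply transfer functions. G_eq = 14/(s+9) × 4/(s+1) = 56/((s+9)(s+1)). DC gain = 56/(9×1) = 6.2222.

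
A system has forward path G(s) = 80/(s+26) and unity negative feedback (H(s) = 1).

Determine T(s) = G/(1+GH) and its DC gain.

T(s) = G/(1+GH) = [80/(s+26)] / [1 + 80/(s+26)] = 80/(s+26+80) = 80/(s+106). DC gain = 80/106 = 0.7547.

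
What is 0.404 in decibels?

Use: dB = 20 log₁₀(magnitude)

dB = 20 log₁₀(0.404) = -7.9 dB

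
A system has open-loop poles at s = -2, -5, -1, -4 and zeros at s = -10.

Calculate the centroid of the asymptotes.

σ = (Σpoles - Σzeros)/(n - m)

σ = (Σpoles - Σzeros)/(n - m) = (-12 - (-10))/(4 - 1) = -2/3 = -0.67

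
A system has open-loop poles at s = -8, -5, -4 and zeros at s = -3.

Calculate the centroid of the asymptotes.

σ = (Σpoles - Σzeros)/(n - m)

σ = (Σpoles - Σzeros)/(n - m) = (-17 - (-3))/(3 - 1) = -14/2 = -7.0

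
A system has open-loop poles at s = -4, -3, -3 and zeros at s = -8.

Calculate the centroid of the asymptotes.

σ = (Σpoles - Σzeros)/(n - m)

σ = (Σpoles - Σzeros)/(n - m) = (-10 - (-8))/(3 - 1) = -2/2 = -1.0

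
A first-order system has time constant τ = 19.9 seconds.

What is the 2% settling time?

For first-order system, 2% settling time ≈ 4τ = 4 × 19.9 = 79.6 s.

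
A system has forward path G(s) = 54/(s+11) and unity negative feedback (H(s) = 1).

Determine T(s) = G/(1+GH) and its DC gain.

T(s) = G/(1+GH) = [54/(s+11)] / [1 + 54/(s+11)] = 54/(s+11+54) = 54/(s+65). DC gain = 54/65 = 0.8308.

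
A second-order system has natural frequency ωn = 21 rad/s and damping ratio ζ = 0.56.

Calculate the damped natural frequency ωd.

ωd = ωn√(1 - ζ²) = 21√(1 - 0.56²) = 17.4 rad/s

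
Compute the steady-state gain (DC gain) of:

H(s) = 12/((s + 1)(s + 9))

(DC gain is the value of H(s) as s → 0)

DC gain = H(0) = 12/(1 × 9) = 12/9 = 1.3333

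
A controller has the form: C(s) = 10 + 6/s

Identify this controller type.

This is a Proportional-Integral (PI) controller.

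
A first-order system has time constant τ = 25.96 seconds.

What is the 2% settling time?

For first-order system, 2% settling time ≈ 4τ = 4 × 25.96 = 103.84 s.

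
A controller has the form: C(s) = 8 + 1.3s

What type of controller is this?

This is a Proportional-Derivative (PD) controller.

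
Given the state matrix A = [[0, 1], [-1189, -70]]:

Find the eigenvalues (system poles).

det(A - λI) = λ² - (-70)λ + 1189 = (λ - (-29))(λ - (-41)). Eigenvalues: -29, -41.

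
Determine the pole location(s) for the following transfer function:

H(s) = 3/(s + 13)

Pole is where denominator = 0: s + 13 = 0, so s = -13.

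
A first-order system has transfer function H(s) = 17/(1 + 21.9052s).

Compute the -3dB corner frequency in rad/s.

Corner frequency = 1/τ = 1/21.9052 = 0.046 rad/s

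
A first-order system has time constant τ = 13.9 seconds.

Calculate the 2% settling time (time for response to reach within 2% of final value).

For first-order system, 2% settling time ≈ 4τ = 4 × 13.9 = 55.6 s.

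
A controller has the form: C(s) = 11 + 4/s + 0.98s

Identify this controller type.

This is a Proportional-Integral-Derivative (PID) controller.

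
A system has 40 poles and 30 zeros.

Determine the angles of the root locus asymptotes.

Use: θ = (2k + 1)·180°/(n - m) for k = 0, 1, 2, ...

n - m = 40 - 30 = 10. Angles: θk = (2k + 1)·180°/10 = 18°, 54°, 90°, 126°, 162°, 198°, 234°, 270°, 306°, 342°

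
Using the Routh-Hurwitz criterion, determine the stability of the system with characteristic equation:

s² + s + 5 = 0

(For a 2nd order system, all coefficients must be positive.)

Coefficients: 1, 1, 5. All positive, so system is stable.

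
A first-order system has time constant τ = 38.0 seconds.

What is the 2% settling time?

For first-order system, 2% settling time ≈ 4τ = 4 × 38.0 = 152.0 s.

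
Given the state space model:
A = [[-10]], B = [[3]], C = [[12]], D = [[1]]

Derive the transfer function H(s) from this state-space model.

(sI - A)⁻¹ = 1/(s + 10). H(s) = 12×3/(s + 10) + 1 = (s + 46)/(s + 10).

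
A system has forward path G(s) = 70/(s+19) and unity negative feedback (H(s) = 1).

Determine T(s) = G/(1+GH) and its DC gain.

T(s) = G/(1+GH) = [70/(s+19)] / [1 + 70/(s+19)] = 70/(s+19+70) = 70/(s+89). DC gain = 70/89 = 0.7865.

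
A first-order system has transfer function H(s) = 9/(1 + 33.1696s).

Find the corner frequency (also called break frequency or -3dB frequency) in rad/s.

Corner frequency = 1/τ = 1/33.1696 = 0.03 rad/s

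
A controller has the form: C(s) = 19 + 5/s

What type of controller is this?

This is a Proportional-Integral (PI) controller.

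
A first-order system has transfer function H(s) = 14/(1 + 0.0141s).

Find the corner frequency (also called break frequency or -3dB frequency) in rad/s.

Corner frequency = 1/τ = 1/0.0141 = 70.922 rad/s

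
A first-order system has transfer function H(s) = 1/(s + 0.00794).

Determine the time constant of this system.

For H(s) = 1/(s + 1/τ), the pole is at -1/τ = -0.00794, so τ = 1/0.00794 = 125.9 s.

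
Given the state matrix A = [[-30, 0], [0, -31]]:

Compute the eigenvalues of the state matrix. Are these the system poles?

For diagonal matrix, eigenvalues are diagonal entries: λ₁ = -30, λ₂ = -31. Eigenvalues of A = system poles.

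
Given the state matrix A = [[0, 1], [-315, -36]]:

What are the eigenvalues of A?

det(A - λI) = λ² - (-36)λ + 315 = (λ - (-15))(λ - (-21)). Eigenvalues: -15, -21.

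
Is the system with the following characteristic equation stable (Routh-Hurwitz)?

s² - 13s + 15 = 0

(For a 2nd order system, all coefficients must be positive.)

Coefficients: 1, -13, 15. b=-13 not positive, so system is unstable.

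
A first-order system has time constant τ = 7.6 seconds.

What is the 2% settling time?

For first-order system, 2% settling time ≈ 4τ = 4 × 7.6 = 30.4 s.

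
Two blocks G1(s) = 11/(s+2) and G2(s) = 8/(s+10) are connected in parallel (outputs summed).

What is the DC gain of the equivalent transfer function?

Parallel: G_eq = G1 + G2. DC gain = G1(0) + G2(0) = 11/2 + 8/10 = 5.5 + 0.8 = 6.3.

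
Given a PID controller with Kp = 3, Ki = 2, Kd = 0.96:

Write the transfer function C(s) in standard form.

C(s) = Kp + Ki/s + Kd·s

Substituting values: C(s) = 3 + 2/s + 0.96s = (0.96s² + 3s + 2)/s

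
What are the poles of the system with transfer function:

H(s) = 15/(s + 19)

Pole is where denominator = 0: s + 19 = 0, so s = -19.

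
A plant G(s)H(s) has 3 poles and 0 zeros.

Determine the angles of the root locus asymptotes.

n - m = 3 - 0 = 3. Angles: θk = (2k + 1)·180°/3 = 60°, 180°, 300°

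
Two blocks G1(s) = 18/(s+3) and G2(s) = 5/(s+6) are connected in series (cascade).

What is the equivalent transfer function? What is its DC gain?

Series: multiply transfer functions. G_eq = 18/(s+3) × 5/(s+6) = 90/((s+3)(s+6)). DC gain = 90/(3×6) = 5.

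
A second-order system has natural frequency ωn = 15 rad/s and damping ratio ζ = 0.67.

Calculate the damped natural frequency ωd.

ωd = ωn√(1 - ζ²) = 15√(1 - 0.67²) = 11.14 rad/s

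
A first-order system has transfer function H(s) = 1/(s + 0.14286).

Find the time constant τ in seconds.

For H(s) = 1/(s + 1/τ), the pole is at -1/τ = -0.14286, so τ = 1/0.14286 = 7 s.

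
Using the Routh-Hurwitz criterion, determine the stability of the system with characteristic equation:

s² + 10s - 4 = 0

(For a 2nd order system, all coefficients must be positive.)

Coefficients: 1, 10, -4. c=-4 not positive, so system is unstable.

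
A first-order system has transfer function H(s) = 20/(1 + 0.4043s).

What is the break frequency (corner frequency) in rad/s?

Corner frequency = 1/τ = 1/0.4043 = 2.473 rad/s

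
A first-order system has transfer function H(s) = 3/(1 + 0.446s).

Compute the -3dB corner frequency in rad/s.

Corner frequency = 1/τ = 1/0.446 = 2.242 rad/s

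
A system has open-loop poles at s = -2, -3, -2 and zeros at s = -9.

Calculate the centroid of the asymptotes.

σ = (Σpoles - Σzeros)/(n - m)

σ = (Σpoles - Σzeros)/(n - m) = (-7 - (-9))/(3 - 1) = 2/2 = 1.0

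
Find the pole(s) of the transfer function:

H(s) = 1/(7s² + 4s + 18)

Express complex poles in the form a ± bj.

Discriminant = 4² - 4×7×18 = 16 - 504 = -488 < 0, so the poles are a complex conjugate pair s = (-4 ± j√488)/(2×7). Real part = -4/(2×7) = -4/14 ≈ -0.2857; imaginary part = ±√488/(2×7) ≈ 1.5779. Poles: s = -0.2857 ± 1.5779j.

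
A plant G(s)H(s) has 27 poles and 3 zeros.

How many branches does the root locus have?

Root locus has n branches where n = number of poles = 27.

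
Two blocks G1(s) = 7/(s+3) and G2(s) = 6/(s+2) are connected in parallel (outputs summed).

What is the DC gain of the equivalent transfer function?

Parallel: G_eq = G1 + G2. DC gain = G1(0) + G2(0) = 7/3 + 6/2 = 2.3333 + 3 = 5.3333.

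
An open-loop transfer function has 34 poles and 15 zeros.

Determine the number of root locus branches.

Root locus has n branches where n = number of poles = 34.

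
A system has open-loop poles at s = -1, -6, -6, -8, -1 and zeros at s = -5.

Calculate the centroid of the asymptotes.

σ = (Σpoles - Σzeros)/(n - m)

σ = (Σpoles - Σzeros)/(n - m) = (-22 - (-5))/(5 - 1) = -17/4 = -4.25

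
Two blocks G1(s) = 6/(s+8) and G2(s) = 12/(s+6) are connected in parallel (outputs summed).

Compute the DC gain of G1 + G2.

Parallel: G_eq = G1 + G2. DC gain = G1(0) + G2(0) = 6/8 + 12/6 = 0.75 + 2 = 2.75.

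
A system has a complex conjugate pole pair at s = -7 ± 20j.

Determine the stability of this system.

Real part of poles is -7 (< 0, left half-plane). Stable.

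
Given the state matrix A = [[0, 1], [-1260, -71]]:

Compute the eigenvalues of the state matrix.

det(A - λI) = λ² - (-71)λ + 1260 = (λ - (-36))(λ - (-35)). Eigenvalues: -36, -35.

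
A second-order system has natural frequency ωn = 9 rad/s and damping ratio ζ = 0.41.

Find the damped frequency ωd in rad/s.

ωd = ωn√(1 - ζ²) = 9√(1 - 0.41²) = 8.21 rad/s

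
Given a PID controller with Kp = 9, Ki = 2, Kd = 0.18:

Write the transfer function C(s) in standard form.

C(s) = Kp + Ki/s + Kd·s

Substituting values: C(s) = 9 + 2/s + 0.18s = (0.18s² + 9s + 2)/s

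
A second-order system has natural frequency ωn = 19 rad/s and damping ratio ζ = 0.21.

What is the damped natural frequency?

ωd = ωn√(1 - ζ²) = 19√(1 - 0.21²) = 18.58 rad/s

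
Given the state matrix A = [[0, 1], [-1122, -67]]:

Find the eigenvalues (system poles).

det(A - λI) = λ² - (-67)λ + 1122 = (λ - (-33))(λ - (-34)). Eigenvalues: -33, -34.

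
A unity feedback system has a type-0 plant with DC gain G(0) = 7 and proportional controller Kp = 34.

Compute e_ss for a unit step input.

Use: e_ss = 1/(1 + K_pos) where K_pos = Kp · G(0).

K_pos = Kp · G(0) = 34 × 7 = 238. e_ss = 1/(1 + 238) = 0.0042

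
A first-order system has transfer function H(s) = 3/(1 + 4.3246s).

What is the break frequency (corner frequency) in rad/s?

Corner frequency = 1/τ = 1/4.3246 = 0.231 rad/s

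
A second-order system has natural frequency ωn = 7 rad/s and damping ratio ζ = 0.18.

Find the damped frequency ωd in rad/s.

ωd = ωn√(1 - ζ²) = 7√(1 - 0.18²) = 6.89 rad/s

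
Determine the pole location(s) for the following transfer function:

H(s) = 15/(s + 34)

Pole is where denominator = 0: s + 34 = 0, so s = -34.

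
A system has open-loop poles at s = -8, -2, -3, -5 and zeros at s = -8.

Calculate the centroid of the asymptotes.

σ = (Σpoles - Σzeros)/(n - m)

σ = (Σpoles - Σzeros)/(n - m) = (-18 - (-8))/(4 - 1) = -10/3 = -3.33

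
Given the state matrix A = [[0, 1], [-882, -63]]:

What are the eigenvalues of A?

det(A - λI) = λ² - (-63)λ + 882 = (λ - (-21))(λ - (-42)). Eigenvalues: -21, -42.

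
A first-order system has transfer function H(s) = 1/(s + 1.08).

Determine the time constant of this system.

For H(s) = 1/(s + 1/τ), the pole is at -1/τ = -1.08, so τ = 1/1.08 = 0.9259 s.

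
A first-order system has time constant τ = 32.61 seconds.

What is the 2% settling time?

For first-order system, 2% settling time ≈ 4τ = 4 × 32.61 = 130.44 s.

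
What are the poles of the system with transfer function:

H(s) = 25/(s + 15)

Pole is where denominator = 0: s + 15 = 0, so s = -15.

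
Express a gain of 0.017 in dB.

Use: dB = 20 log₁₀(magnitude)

dB = 20 log₁₀(0.017) = -35.4 dB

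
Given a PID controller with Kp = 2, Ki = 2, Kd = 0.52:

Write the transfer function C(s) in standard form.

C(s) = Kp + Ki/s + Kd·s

Substituting values: C(s) = 2 + 2/s + 0.52s = (0.52s² + 2s + 2)/s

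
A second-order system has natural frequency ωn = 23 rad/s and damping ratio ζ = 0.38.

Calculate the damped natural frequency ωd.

ωd = ωn√(1 - ζ²) = 23√(1 - 0.38²) = 21.27 rad/s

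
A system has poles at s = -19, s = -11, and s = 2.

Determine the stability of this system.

Pole(s) at s = 2 are not in the left half-plane. System is unstable.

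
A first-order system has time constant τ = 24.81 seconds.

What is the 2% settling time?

For first-order system, 2% settling time ≈ 4τ = 4 × 24.81 = 99.24 s.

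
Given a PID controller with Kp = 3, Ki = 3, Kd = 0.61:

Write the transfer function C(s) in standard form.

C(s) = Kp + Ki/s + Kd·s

Substituting values: C(s) = 3 + 3/s + 0.61s = (0.61s² + 3s + 3)/s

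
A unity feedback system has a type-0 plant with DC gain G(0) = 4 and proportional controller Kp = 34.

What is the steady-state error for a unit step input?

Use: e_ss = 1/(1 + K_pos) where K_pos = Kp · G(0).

K_pos = Kp · G(0) = 34 × 4 = 136. e_ss = 1/(1 + 136) = 0.0073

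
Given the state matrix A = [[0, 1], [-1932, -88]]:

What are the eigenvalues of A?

det(A - λI) = λ² - (-88)λ + 1932 = (λ - (-46))(λ - (-42)). Eigenvalues: -46, -42.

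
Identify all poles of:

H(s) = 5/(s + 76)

Pole is where denominator = 0: s + 76 = 0, so s = -76.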